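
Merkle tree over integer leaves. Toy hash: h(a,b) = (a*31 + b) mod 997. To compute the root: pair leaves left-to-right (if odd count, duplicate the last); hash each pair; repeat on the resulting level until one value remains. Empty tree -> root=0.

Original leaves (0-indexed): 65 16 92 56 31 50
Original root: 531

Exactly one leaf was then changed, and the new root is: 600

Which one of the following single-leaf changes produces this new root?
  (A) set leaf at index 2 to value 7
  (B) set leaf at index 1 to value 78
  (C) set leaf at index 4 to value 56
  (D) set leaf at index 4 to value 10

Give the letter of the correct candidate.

Original leaves: [65, 16, 92, 56, 31, 50]
Target new root: 600
Try each candidate change and compute the resulting root:
Candidate A: set leaf[2] = 7 -> leaves = [65, 16, 7, 56, 31, 50]
  L0: [65, 16, 7, 56, 31, 50]
  L1: h(65,16)=(65*31+16)%997=37 h(7,56)=(7*31+56)%997=273 h(31,50)=(31*31+50)%997=14 -> [37, 273, 14]
  L2: h(37,273)=(37*31+273)%997=423 h(14,14)=(14*31+14)%997=448 -> [423, 448]
  L3: h(423,448)=(423*31+448)%997=600 -> [600]
  root = 600 == target 600  ** MATCH **
Candidate B: set leaf[1] = 78 -> leaves = [65, 78, 92, 56, 31, 50]
  L0: [65, 78, 92, 56, 31, 50]
  L1: h(65,78)=(65*31+78)%997=99 h(92,56)=(92*31+56)%997=914 h(31,50)=(31*31+50)%997=14 -> [99, 914, 14]
  L2: h(99,914)=(99*31+914)%997=992 h(14,14)=(14*31+14)%997=448 -> [992, 448]
  L3: h(992,448)=(992*31+448)%997=293 -> [293]
  root = 293 != target 600
Candidate C: set leaf[4] = 56 -> leaves = [65, 16, 92, 56, 56, 50]
  L0: [65, 16, 92, 56, 56, 50]
  L1: h(65,16)=(65*31+16)%997=37 h(92,56)=(92*31+56)%997=914 h(56,50)=(56*31+50)%997=789 -> [37, 914, 789]
  L2: h(37,914)=(37*31+914)%997=67 h(789,789)=(789*31+789)%997=323 -> [67, 323]
  L3: h(67,323)=(67*31+323)%997=406 -> [406]
  root = 406 != target 600
Candidate D: set leaf[4] = 10 -> leaves = [65, 16, 92, 56, 10, 50]
  L0: [65, 16, 92, 56, 10, 50]
  L1: h(65,16)=(65*31+16)%997=37 h(92,56)=(92*31+56)%997=914 h(10,50)=(10*31+50)%997=360 -> [37, 914, 360]
  L2: h(37,914)=(37*31+914)%997=67 h(360,360)=(360*31+360)%997=553 -> [67, 553]
  L3: h(67,553)=(67*31+553)%997=636 -> [636]
  root = 636 != target 600
Candidate A produces the target root.

Answer: A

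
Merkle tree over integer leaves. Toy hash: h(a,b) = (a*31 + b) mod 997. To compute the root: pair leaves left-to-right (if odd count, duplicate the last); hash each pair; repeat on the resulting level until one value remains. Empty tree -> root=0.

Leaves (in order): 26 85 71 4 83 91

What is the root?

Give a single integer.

Answer: 890

Derivation:
L0: [26, 85, 71, 4, 83, 91]
L1: h(26,85)=(26*31+85)%997=891 h(71,4)=(71*31+4)%997=211 h(83,91)=(83*31+91)%997=670 -> [891, 211, 670]
L2: h(891,211)=(891*31+211)%997=913 h(670,670)=(670*31+670)%997=503 -> [913, 503]
L3: h(913,503)=(913*31+503)%997=890 -> [890]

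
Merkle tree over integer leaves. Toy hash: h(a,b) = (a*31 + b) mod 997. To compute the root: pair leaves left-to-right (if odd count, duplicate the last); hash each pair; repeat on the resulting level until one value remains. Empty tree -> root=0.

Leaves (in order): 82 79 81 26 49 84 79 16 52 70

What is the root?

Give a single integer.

L0: [82, 79, 81, 26, 49, 84, 79, 16, 52, 70]
L1: h(82,79)=(82*31+79)%997=627 h(81,26)=(81*31+26)%997=543 h(49,84)=(49*31+84)%997=606 h(79,16)=(79*31+16)%997=471 h(52,70)=(52*31+70)%997=685 -> [627, 543, 606, 471, 685]
L2: h(627,543)=(627*31+543)%997=40 h(606,471)=(606*31+471)%997=314 h(685,685)=(685*31+685)%997=983 -> [40, 314, 983]
L3: h(40,314)=(40*31+314)%997=557 h(983,983)=(983*31+983)%997=549 -> [557, 549]
L4: h(557,549)=(557*31+549)%997=867 -> [867]

Answer: 867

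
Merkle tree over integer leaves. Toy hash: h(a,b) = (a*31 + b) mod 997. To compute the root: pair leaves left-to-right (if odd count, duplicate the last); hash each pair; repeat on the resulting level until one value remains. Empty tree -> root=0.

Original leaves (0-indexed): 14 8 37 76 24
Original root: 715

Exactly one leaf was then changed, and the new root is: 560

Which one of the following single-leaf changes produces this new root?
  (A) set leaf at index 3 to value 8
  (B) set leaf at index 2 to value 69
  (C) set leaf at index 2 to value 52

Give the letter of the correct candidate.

Answer: B

Derivation:
Original leaves: [14, 8, 37, 76, 24]
Target new root: 560
Try each candidate change and compute the resulting root:
Candidate A: set leaf[3] = 8 -> leaves = [14, 8, 37, 8, 24]
  L0: [14, 8, 37, 8, 24]
  L1: h(14,8)=(14*31+8)%997=442 h(37,8)=(37*31+8)%997=158 h(24,24)=(24*31+24)%997=768 -> [442, 158, 768]
  L2: h(442,158)=(442*31+158)%997=899 h(768,768)=(768*31+768)%997=648 -> [899, 648]
  L3: h(899,648)=(899*31+648)%997=601 -> [601]
  root = 601 != target 560
Candidate B: set leaf[2] = 69 -> leaves = [14, 8, 69, 76, 24]
  L0: [14, 8, 69, 76, 24]
  L1: h(14,8)=(14*31+8)%997=442 h(69,76)=(69*31+76)%997=221 h(24,24)=(24*31+24)%997=768 -> [442, 221, 768]
  L2: h(442,221)=(442*31+221)%997=962 h(768,768)=(768*31+768)%997=648 -> [962, 648]
  L3: h(962,648)=(962*31+648)%997=560 -> [560]
  root = 560 == target 560  ** MATCH **
Candidate C: set leaf[2] = 52 -> leaves = [14, 8, 52, 76, 24]
  L0: [14, 8, 52, 76, 24]
  L1: h(14,8)=(14*31+8)%997=442 h(52,76)=(52*31+76)%997=691 h(24,24)=(24*31+24)%997=768 -> [442, 691, 768]
  L2: h(442,691)=(442*31+691)%997=435 h(768,768)=(768*31+768)%997=648 -> [435, 648]
  L3: h(435,648)=(435*31+648)%997=175 -> [175]
  root = 175 != target 560
Candidate B produces the target root.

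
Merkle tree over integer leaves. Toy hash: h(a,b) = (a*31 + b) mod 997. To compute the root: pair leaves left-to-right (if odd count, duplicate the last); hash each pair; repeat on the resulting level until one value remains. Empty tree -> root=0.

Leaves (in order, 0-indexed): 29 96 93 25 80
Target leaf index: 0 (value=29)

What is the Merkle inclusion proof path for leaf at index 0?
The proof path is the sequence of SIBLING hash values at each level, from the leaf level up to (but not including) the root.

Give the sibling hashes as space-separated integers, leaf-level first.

L0 (leaves): [29, 96, 93, 25, 80], target index=0
L1: h(29,96)=(29*31+96)%997=995 [pair 0] h(93,25)=(93*31+25)%997=914 [pair 1] h(80,80)=(80*31+80)%997=566 [pair 2] -> [995, 914, 566]
  Sibling for proof at L0: 96
L2: h(995,914)=(995*31+914)%997=852 [pair 0] h(566,566)=(566*31+566)%997=166 [pair 1] -> [852, 166]
  Sibling for proof at L1: 914
L3: h(852,166)=(852*31+166)%997=656 [pair 0] -> [656]
  Sibling for proof at L2: 166
Root: 656
Proof path (sibling hashes from leaf to root): [96, 914, 166]

Answer: 96 914 166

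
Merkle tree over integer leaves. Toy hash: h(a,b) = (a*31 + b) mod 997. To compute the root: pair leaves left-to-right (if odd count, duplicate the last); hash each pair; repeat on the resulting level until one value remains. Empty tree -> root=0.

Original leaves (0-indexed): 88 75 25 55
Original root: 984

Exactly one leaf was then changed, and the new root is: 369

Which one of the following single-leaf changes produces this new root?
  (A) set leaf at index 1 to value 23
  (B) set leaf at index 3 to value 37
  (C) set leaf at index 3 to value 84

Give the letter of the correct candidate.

Original leaves: [88, 75, 25, 55]
Target new root: 369
Try each candidate change and compute the resulting root:
Candidate A: set leaf[1] = 23 -> leaves = [88, 23, 25, 55]
  L0: [88, 23, 25, 55]
  L1: h(88,23)=(88*31+23)%997=757 h(25,55)=(25*31+55)%997=830 -> [757, 830]
  L2: h(757,830)=(757*31+830)%997=369 -> [369]
  root = 369 == target 369  ** MATCH **
Candidate B: set leaf[3] = 37 -> leaves = [88, 75, 25, 37]
  L0: [88, 75, 25, 37]
  L1: h(88,75)=(88*31+75)%997=809 h(25,37)=(25*31+37)%997=812 -> [809, 812]
  L2: h(809,812)=(809*31+812)%997=966 -> [966]
  root = 966 != target 369
Candidate C: set leaf[3] = 84 -> leaves = [88, 75, 25, 84]
  L0: [88, 75, 25, 84]
  L1: h(88,75)=(88*31+75)%997=809 h(25,84)=(25*31+84)%997=859 -> [809, 859]
  L2: h(809,859)=(809*31+859)%997=16 -> [16]
  root = 16 != target 369
Candidate A produces the target root.

Answer: A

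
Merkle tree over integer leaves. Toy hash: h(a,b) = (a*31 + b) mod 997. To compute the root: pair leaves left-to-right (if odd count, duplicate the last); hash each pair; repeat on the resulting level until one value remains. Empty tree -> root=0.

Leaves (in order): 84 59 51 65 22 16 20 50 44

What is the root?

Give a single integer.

Answer: 473

Derivation:
L0: [84, 59, 51, 65, 22, 16, 20, 50, 44]
L1: h(84,59)=(84*31+59)%997=669 h(51,65)=(51*31+65)%997=649 h(22,16)=(22*31+16)%997=698 h(20,50)=(20*31+50)%997=670 h(44,44)=(44*31+44)%997=411 -> [669, 649, 698, 670, 411]
L2: h(669,649)=(669*31+649)%997=451 h(698,670)=(698*31+670)%997=374 h(411,411)=(411*31+411)%997=191 -> [451, 374, 191]
L3: h(451,374)=(451*31+374)%997=397 h(191,191)=(191*31+191)%997=130 -> [397, 130]
L4: h(397,130)=(397*31+130)%997=473 -> [473]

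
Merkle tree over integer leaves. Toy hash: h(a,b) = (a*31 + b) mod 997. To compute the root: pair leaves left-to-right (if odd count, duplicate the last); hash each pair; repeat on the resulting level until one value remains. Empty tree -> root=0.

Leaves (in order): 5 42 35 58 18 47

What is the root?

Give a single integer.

Answer: 842

Derivation:
L0: [5, 42, 35, 58, 18, 47]
L1: h(5,42)=(5*31+42)%997=197 h(35,58)=(35*31+58)%997=146 h(18,47)=(18*31+47)%997=605 -> [197, 146, 605]
L2: h(197,146)=(197*31+146)%997=271 h(605,605)=(605*31+605)%997=417 -> [271, 417]
L3: h(271,417)=(271*31+417)%997=842 -> [842]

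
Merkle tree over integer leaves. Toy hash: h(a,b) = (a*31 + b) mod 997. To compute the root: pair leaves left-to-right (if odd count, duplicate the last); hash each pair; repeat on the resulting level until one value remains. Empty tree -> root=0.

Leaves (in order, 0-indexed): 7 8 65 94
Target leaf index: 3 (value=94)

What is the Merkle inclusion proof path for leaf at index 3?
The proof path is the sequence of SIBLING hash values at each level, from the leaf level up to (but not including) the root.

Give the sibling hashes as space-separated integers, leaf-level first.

Answer: 65 225

Derivation:
L0 (leaves): [7, 8, 65, 94], target index=3
L1: h(7,8)=(7*31+8)%997=225 [pair 0] h(65,94)=(65*31+94)%997=115 [pair 1] -> [225, 115]
  Sibling for proof at L0: 65
L2: h(225,115)=(225*31+115)%997=111 [pair 0] -> [111]
  Sibling for proof at L1: 225
Root: 111
Proof path (sibling hashes from leaf to root): [65, 225]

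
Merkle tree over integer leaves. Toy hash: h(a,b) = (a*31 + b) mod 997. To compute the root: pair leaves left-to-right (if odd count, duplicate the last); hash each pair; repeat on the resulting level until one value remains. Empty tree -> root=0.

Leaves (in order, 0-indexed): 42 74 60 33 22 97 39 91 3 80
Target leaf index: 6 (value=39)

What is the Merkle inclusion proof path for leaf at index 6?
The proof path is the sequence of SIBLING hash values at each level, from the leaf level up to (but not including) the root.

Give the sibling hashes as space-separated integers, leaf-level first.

Answer: 91 779 681 683

Derivation:
L0 (leaves): [42, 74, 60, 33, 22, 97, 39, 91, 3, 80], target index=6
L1: h(42,74)=(42*31+74)%997=379 [pair 0] h(60,33)=(60*31+33)%997=896 [pair 1] h(22,97)=(22*31+97)%997=779 [pair 2] h(39,91)=(39*31+91)%997=303 [pair 3] h(3,80)=(3*31+80)%997=173 [pair 4] -> [379, 896, 779, 303, 173]
  Sibling for proof at L0: 91
L2: h(379,896)=(379*31+896)%997=681 [pair 0] h(779,303)=(779*31+303)%997=524 [pair 1] h(173,173)=(173*31+173)%997=551 [pair 2] -> [681, 524, 551]
  Sibling for proof at L1: 779
L3: h(681,524)=(681*31+524)%997=698 [pair 0] h(551,551)=(551*31+551)%997=683 [pair 1] -> [698, 683]
  Sibling for proof at L2: 681
L4: h(698,683)=(698*31+683)%997=387 [pair 0] -> [387]
  Sibling for proof at L3: 683
Root: 387
Proof path (sibling hashes from leaf to root): [91, 779, 681, 683]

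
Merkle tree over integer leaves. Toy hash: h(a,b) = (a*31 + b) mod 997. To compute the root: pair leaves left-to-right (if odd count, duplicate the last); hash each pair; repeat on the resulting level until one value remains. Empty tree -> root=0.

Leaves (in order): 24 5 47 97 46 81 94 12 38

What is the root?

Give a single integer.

L0: [24, 5, 47, 97, 46, 81, 94, 12, 38]
L1: h(24,5)=(24*31+5)%997=749 h(47,97)=(47*31+97)%997=557 h(46,81)=(46*31+81)%997=510 h(94,12)=(94*31+12)%997=932 h(38,38)=(38*31+38)%997=219 -> [749, 557, 510, 932, 219]
L2: h(749,557)=(749*31+557)%997=845 h(510,932)=(510*31+932)%997=790 h(219,219)=(219*31+219)%997=29 -> [845, 790, 29]
L3: h(845,790)=(845*31+790)%997=66 h(29,29)=(29*31+29)%997=928 -> [66, 928]
L4: h(66,928)=(66*31+928)%997=980 -> [980]

Answer: 980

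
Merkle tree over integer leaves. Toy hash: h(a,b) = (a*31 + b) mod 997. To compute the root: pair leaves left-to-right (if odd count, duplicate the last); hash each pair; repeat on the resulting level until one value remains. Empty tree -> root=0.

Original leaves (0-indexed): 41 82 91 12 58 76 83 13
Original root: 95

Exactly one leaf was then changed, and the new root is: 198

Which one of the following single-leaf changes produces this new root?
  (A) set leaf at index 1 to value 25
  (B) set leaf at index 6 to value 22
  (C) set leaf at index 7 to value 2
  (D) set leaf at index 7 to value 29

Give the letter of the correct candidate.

Original leaves: [41, 82, 91, 12, 58, 76, 83, 13]
Target new root: 198
Try each candidate change and compute the resulting root:
Candidate A: set leaf[1] = 25 -> leaves = [41, 25, 91, 12, 58, 76, 83, 13]
  L0: [41, 25, 91, 12, 58, 76, 83, 13]
  L1: h(41,25)=(41*31+25)%997=299 h(91,12)=(91*31+12)%997=839 h(58,76)=(58*31+76)%997=877 h(83,13)=(83*31+13)%997=592 -> [299, 839, 877, 592]
  L2: h(299,839)=(299*31+839)%997=138 h(877,592)=(877*31+592)%997=860 -> [138, 860]
  L3: h(138,860)=(138*31+860)%997=153 -> [153]
  root = 153 != target 198
Candidate B: set leaf[6] = 22 -> leaves = [41, 82, 91, 12, 58, 76, 22, 13]
  L0: [41, 82, 91, 12, 58, 76, 22, 13]
  L1: h(41,82)=(41*31+82)%997=356 h(91,12)=(91*31+12)%997=839 h(58,76)=(58*31+76)%997=877 h(22,13)=(22*31+13)%997=695 -> [356, 839, 877, 695]
  L2: h(356,839)=(356*31+839)%997=908 h(877,695)=(877*31+695)%997=963 -> [908, 963]
  L3: h(908,963)=(908*31+963)%997=198 -> [198]
  root = 198 == target 198  ** MATCH **
Candidate C: set leaf[7] = 2 -> leaves = [41, 82, 91, 12, 58, 76, 83, 2]
  L0: [41, 82, 91, 12, 58, 76, 83, 2]
  L1: h(41,82)=(41*31+82)%997=356 h(91,12)=(91*31+12)%997=839 h(58,76)=(58*31+76)%997=877 h(83,2)=(83*31+2)%997=581 -> [356, 839, 877, 581]
  L2: h(356,839)=(356*31+839)%997=908 h(877,581)=(877*31+581)%997=849 -> [908, 849]
  L3: h(908,849)=(908*31+849)%997=84 -> [84]
  root = 84 != target 198
Candidate D: set leaf[7] = 29 -> leaves = [41, 82, 91, 12, 58, 76, 83, 29]
  L0: [41, 82, 91, 12, 58, 76, 83, 29]
  L1: h(41,82)=(41*31+82)%997=356 h(91,12)=(91*31+12)%997=839 h(58,76)=(58*31+76)%997=877 h(83,29)=(83*31+29)%997=608 -> [356, 839, 877, 608]
  L2: h(356,839)=(356*31+839)%997=908 h(877,608)=(877*31+608)%997=876 -> [908, 876]
  L3: h(908,876)=(908*31+876)%997=111 -> [111]
  root = 111 != target 198
Candidate B produces the target root.

Answer: B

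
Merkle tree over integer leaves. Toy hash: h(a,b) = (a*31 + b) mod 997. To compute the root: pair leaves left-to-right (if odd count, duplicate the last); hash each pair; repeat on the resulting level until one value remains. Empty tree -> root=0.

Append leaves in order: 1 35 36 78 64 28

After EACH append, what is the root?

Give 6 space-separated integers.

After append 1 (leaves=[1]):
  L0: [1]
  root=1
After append 35 (leaves=[1, 35]):
  L0: [1, 35]
  L1: h(1,35)=(1*31+35)%997=66 -> [66]
  root=66
After append 36 (leaves=[1, 35, 36]):
  L0: [1, 35, 36]
  L1: h(1,35)=(1*31+35)%997=66 h(36,36)=(36*31+36)%997=155 -> [66, 155]
  L2: h(66,155)=(66*31+155)%997=207 -> [207]
  root=207
After append 78 (leaves=[1, 35, 36, 78]):
  L0: [1, 35, 36, 78]
  L1: h(1,35)=(1*31+35)%997=66 h(36,78)=(36*31+78)%997=197 -> [66, 197]
  L2: h(66,197)=(66*31+197)%997=249 -> [249]
  root=249
After append 64 (leaves=[1, 35, 36, 78, 64]):
  L0: [1, 35, 36, 78, 64]
  L1: h(1,35)=(1*31+35)%997=66 h(36,78)=(36*31+78)%997=197 h(64,64)=(64*31+64)%997=54 -> [66, 197, 54]
  L2: h(66,197)=(66*31+197)%997=249 h(54,54)=(54*31+54)%997=731 -> [249, 731]
  L3: h(249,731)=(249*31+731)%997=474 -> [474]
  root=474
After append 28 (leaves=[1, 35, 36, 78, 64, 28]):
  L0: [1, 35, 36, 78, 64, 28]
  L1: h(1,35)=(1*31+35)%997=66 h(36,78)=(36*31+78)%997=197 h(64,28)=(64*31+28)%997=18 -> [66, 197, 18]
  L2: h(66,197)=(66*31+197)%997=249 h(18,18)=(18*31+18)%997=576 -> [249, 576]
  L3: h(249,576)=(249*31+576)%997=319 -> [319]
  root=319

Answer: 1 66 207 249 474 319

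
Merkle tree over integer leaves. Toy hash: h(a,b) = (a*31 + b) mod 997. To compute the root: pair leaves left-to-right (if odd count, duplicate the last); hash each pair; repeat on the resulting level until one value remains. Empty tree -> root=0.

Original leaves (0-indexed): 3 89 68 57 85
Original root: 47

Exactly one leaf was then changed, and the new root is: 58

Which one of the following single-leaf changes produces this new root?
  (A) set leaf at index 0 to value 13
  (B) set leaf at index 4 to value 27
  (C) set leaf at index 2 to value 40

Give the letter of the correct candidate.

Answer: C

Derivation:
Original leaves: [3, 89, 68, 57, 85]
Target new root: 58
Try each candidate change and compute the resulting root:
Candidate A: set leaf[0] = 13 -> leaves = [13, 89, 68, 57, 85]
  L0: [13, 89, 68, 57, 85]
  L1: h(13,89)=(13*31+89)%997=492 h(68,57)=(68*31+57)%997=171 h(85,85)=(85*31+85)%997=726 -> [492, 171, 726]
  L2: h(492,171)=(492*31+171)%997=468 h(726,726)=(726*31+726)%997=301 -> [468, 301]
  L3: h(468,301)=(468*31+301)%997=851 -> [851]
  root = 851 != target 58
Candidate B: set leaf[4] = 27 -> leaves = [3, 89, 68, 57, 27]
  L0: [3, 89, 68, 57, 27]
  L1: h(3,89)=(3*31+89)%997=182 h(68,57)=(68*31+57)%997=171 h(27,27)=(27*31+27)%997=864 -> [182, 171, 864]
  L2: h(182,171)=(182*31+171)%997=828 h(864,864)=(864*31+864)%997=729 -> [828, 729]
  L3: h(828,729)=(828*31+729)%997=475 -> [475]
  root = 475 != target 58
Candidate C: set leaf[2] = 40 -> leaves = [3, 89, 40, 57, 85]
  L0: [3, 89, 40, 57, 85]
  L1: h(3,89)=(3*31+89)%997=182 h(40,57)=(40*31+57)%997=300 h(85,85)=(85*31+85)%997=726 -> [182, 300, 726]
  L2: h(182,300)=(182*31+300)%997=957 h(726,726)=(726*31+726)%997=301 -> [957, 301]
  L3: h(957,301)=(957*31+301)%997=58 -> [58]
  root = 58 == target 58  ** MATCH **
Candidate C produces the target root.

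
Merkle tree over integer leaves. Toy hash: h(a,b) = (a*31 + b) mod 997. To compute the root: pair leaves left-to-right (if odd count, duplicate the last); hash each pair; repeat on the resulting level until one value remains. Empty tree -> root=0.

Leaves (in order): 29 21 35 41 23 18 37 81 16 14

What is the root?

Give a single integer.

L0: [29, 21, 35, 41, 23, 18, 37, 81, 16, 14]
L1: h(29,21)=(29*31+21)%997=920 h(35,41)=(35*31+41)%997=129 h(23,18)=(23*31+18)%997=731 h(37,81)=(37*31+81)%997=231 h(16,14)=(16*31+14)%997=510 -> [920, 129, 731, 231, 510]
L2: h(920,129)=(920*31+129)%997=733 h(731,231)=(731*31+231)%997=958 h(510,510)=(510*31+510)%997=368 -> [733, 958, 368]
L3: h(733,958)=(733*31+958)%997=750 h(368,368)=(368*31+368)%997=809 -> [750, 809]
L4: h(750,809)=(750*31+809)%997=131 -> [131]

Answer: 131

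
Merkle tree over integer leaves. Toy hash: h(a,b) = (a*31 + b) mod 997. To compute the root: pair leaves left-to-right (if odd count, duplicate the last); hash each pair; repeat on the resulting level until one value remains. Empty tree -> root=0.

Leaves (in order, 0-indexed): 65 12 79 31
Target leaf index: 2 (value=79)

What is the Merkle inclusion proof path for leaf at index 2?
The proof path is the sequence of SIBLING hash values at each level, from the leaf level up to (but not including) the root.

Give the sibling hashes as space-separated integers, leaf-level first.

L0 (leaves): [65, 12, 79, 31], target index=2
L1: h(65,12)=(65*31+12)%997=33 [pair 0] h(79,31)=(79*31+31)%997=486 [pair 1] -> [33, 486]
  Sibling for proof at L0: 31
L2: h(33,486)=(33*31+486)%997=512 [pair 0] -> [512]
  Sibling for proof at L1: 33
Root: 512
Proof path (sibling hashes from leaf to root): [31, 33]

Answer: 31 33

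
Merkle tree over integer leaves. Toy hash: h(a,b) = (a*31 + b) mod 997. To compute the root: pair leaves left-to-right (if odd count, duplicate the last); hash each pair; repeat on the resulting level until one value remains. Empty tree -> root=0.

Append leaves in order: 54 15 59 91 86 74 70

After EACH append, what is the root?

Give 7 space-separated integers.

Answer: 54 692 409 441 41 654 154

Derivation:
After append 54 (leaves=[54]):
  L0: [54]
  root=54
After append 15 (leaves=[54, 15]):
  L0: [54, 15]
  L1: h(54,15)=(54*31+15)%997=692 -> [692]
  root=692
After append 59 (leaves=[54, 15, 59]):
  L0: [54, 15, 59]
  L1: h(54,15)=(54*31+15)%997=692 h(59,59)=(59*31+59)%997=891 -> [692, 891]
  L2: h(692,891)=(692*31+891)%997=409 -> [409]
  root=409
After append 91 (leaves=[54, 15, 59, 91]):
  L0: [54, 15, 59, 91]
  L1: h(54,15)=(54*31+15)%997=692 h(59,91)=(59*31+91)%997=923 -> [692, 923]
  L2: h(692,923)=(692*31+923)%997=441 -> [441]
  root=441
After append 86 (leaves=[54, 15, 59, 91, 86]):
  L0: [54, 15, 59, 91, 86]
  L1: h(54,15)=(54*31+15)%997=692 h(59,91)=(59*31+91)%997=923 h(86,86)=(86*31+86)%997=758 -> [692, 923, 758]
  L2: h(692,923)=(692*31+923)%997=441 h(758,758)=(758*31+758)%997=328 -> [441, 328]
  L3: h(441,328)=(441*31+328)%997=41 -> [41]
  root=41
After append 74 (leaves=[54, 15, 59, 91, 86, 74]):
  L0: [54, 15, 59, 91, 86, 74]
  L1: h(54,15)=(54*31+15)%997=692 h(59,91)=(59*31+91)%997=923 h(86,74)=(86*31+74)%997=746 -> [692, 923, 746]
  L2: h(692,923)=(692*31+923)%997=441 h(746,746)=(746*31+746)%997=941 -> [441, 941]
  L3: h(441,941)=(441*31+941)%997=654 -> [654]
  root=654
After append 70 (leaves=[54, 15, 59, 91, 86, 74, 70]):
  L0: [54, 15, 59, 91, 86, 74, 70]
  L1: h(54,15)=(54*31+15)%997=692 h(59,91)=(59*31+91)%997=923 h(86,74)=(86*31+74)%997=746 h(70,70)=(70*31+70)%997=246 -> [692, 923, 746, 246]
  L2: h(692,923)=(692*31+923)%997=441 h(746,246)=(746*31+246)%997=441 -> [441, 441]
  L3: h(441,441)=(441*31+441)%997=154 -> [154]
  root=154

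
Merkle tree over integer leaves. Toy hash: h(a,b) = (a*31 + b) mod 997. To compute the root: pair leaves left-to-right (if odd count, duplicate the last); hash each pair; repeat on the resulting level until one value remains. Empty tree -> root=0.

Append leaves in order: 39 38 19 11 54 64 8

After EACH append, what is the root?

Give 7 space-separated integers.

After append 39 (leaves=[39]):
  L0: [39]
  root=39
After append 38 (leaves=[39, 38]):
  L0: [39, 38]
  L1: h(39,38)=(39*31+38)%997=250 -> [250]
  root=250
After append 19 (leaves=[39, 38, 19]):
  L0: [39, 38, 19]
  L1: h(39,38)=(39*31+38)%997=250 h(19,19)=(19*31+19)%997=608 -> [250, 608]
  L2: h(250,608)=(250*31+608)%997=382 -> [382]
  root=382
After append 11 (leaves=[39, 38, 19, 11]):
  L0: [39, 38, 19, 11]
  L1: h(39,38)=(39*31+38)%997=250 h(19,11)=(19*31+11)%997=600 -> [250, 600]
  L2: h(250,600)=(250*31+600)%997=374 -> [374]
  root=374
After append 54 (leaves=[39, 38, 19, 11, 54]):
  L0: [39, 38, 19, 11, 54]
  L1: h(39,38)=(39*31+38)%997=250 h(19,11)=(19*31+11)%997=600 h(54,54)=(54*31+54)%997=731 -> [250, 600, 731]
  L2: h(250,600)=(250*31+600)%997=374 h(731,731)=(731*31+731)%997=461 -> [374, 461]
  L3: h(374,461)=(374*31+461)%997=91 -> [91]
  root=91
After append 64 (leaves=[39, 38, 19, 11, 54, 64]):
  L0: [39, 38, 19, 11, 54, 64]
  L1: h(39,38)=(39*31+38)%997=250 h(19,11)=(19*31+11)%997=600 h(54,64)=(54*31+64)%997=741 -> [250, 600, 741]
  L2: h(250,600)=(250*31+600)%997=374 h(741,741)=(741*31+741)%997=781 -> [374, 781]
  L3: h(374,781)=(374*31+781)%997=411 -> [411]
  root=411
After append 8 (leaves=[39, 38, 19, 11, 54, 64, 8]):
  L0: [39, 38, 19, 11, 54, 64, 8]
  L1: h(39,38)=(39*31+38)%997=250 h(19,11)=(19*31+11)%997=600 h(54,64)=(54*31+64)%997=741 h(8,8)=(8*31+8)%997=256 -> [250, 600, 741, 256]
  L2: h(250,600)=(250*31+600)%997=374 h(741,256)=(741*31+256)%997=296 -> [374, 296]
  L3: h(374,296)=(374*31+296)%997=923 -> [923]
  root=923

Answer: 39 250 382 374 91 411 923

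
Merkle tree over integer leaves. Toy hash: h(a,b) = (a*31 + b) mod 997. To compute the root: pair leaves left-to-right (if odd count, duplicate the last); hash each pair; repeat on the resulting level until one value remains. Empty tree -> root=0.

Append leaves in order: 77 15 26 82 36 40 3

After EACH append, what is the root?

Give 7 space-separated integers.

After append 77 (leaves=[77]):
  L0: [77]
  root=77
After append 15 (leaves=[77, 15]):
  L0: [77, 15]
  L1: h(77,15)=(77*31+15)%997=408 -> [408]
  root=408
After append 26 (leaves=[77, 15, 26]):
  L0: [77, 15, 26]
  L1: h(77,15)=(77*31+15)%997=408 h(26,26)=(26*31+26)%997=832 -> [408, 832]
  L2: h(408,832)=(408*31+832)%997=519 -> [519]
  root=519
After append 82 (leaves=[77, 15, 26, 82]):
  L0: [77, 15, 26, 82]
  L1: h(77,15)=(77*31+15)%997=408 h(26,82)=(26*31+82)%997=888 -> [408, 888]
  L2: h(408,888)=(408*31+888)%997=575 -> [575]
  root=575
After append 36 (leaves=[77, 15, 26, 82, 36]):
  L0: [77, 15, 26, 82, 36]
  L1: h(77,15)=(77*31+15)%997=408 h(26,82)=(26*31+82)%997=888 h(36,36)=(36*31+36)%997=155 -> [408, 888, 155]
  L2: h(408,888)=(408*31+888)%997=575 h(155,155)=(155*31+155)%997=972 -> [575, 972]
  L3: h(575,972)=(575*31+972)%997=851 -> [851]
  root=851
After append 40 (leaves=[77, 15, 26, 82, 36, 40]):
  L0: [77, 15, 26, 82, 36, 40]
  L1: h(77,15)=(77*31+15)%997=408 h(26,82)=(26*31+82)%997=888 h(36,40)=(36*31+40)%997=159 -> [408, 888, 159]
  L2: h(408,888)=(408*31+888)%997=575 h(159,159)=(159*31+159)%997=103 -> [575, 103]
  L3: h(575,103)=(575*31+103)%997=979 -> [979]
  root=979
After append 3 (leaves=[77, 15, 26, 82, 36, 40, 3]):
  L0: [77, 15, 26, 82, 36, 40, 3]
  L1: h(77,15)=(77*31+15)%997=408 h(26,82)=(26*31+82)%997=888 h(36,40)=(36*31+40)%997=159 h(3,3)=(3*31+3)%997=96 -> [408, 888, 159, 96]
  L2: h(408,888)=(408*31+888)%997=575 h(159,96)=(159*31+96)%997=40 -> [575, 40]
  L3: h(575,40)=(575*31+40)%997=916 -> [916]
  root=916

Answer: 77 408 519 575 851 979 916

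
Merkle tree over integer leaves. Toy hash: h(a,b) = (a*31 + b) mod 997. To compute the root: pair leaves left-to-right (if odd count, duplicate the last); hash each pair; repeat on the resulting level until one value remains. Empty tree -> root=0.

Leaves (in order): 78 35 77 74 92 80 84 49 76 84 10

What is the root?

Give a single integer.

L0: [78, 35, 77, 74, 92, 80, 84, 49, 76, 84, 10]
L1: h(78,35)=(78*31+35)%997=459 h(77,74)=(77*31+74)%997=467 h(92,80)=(92*31+80)%997=938 h(84,49)=(84*31+49)%997=659 h(76,84)=(76*31+84)%997=446 h(10,10)=(10*31+10)%997=320 -> [459, 467, 938, 659, 446, 320]
L2: h(459,467)=(459*31+467)%997=738 h(938,659)=(938*31+659)%997=824 h(446,320)=(446*31+320)%997=188 -> [738, 824, 188]
L3: h(738,824)=(738*31+824)%997=771 h(188,188)=(188*31+188)%997=34 -> [771, 34]
L4: h(771,34)=(771*31+34)%997=7 -> [7]

Answer: 7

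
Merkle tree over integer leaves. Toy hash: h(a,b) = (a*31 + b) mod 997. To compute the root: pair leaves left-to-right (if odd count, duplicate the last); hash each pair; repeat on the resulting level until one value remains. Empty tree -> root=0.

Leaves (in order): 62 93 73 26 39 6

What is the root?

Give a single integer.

Answer: 410

Derivation:
L0: [62, 93, 73, 26, 39, 6]
L1: h(62,93)=(62*31+93)%997=21 h(73,26)=(73*31+26)%997=295 h(39,6)=(39*31+6)%997=218 -> [21, 295, 218]
L2: h(21,295)=(21*31+295)%997=946 h(218,218)=(218*31+218)%997=994 -> [946, 994]
L3: h(946,994)=(946*31+994)%997=410 -> [410]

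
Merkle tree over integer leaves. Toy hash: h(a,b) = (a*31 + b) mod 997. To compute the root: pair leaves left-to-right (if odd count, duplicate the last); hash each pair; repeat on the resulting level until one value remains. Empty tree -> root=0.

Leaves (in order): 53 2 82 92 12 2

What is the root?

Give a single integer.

Answer: 504

Derivation:
L0: [53, 2, 82, 92, 12, 2]
L1: h(53,2)=(53*31+2)%997=648 h(82,92)=(82*31+92)%997=640 h(12,2)=(12*31+2)%997=374 -> [648, 640, 374]
L2: h(648,640)=(648*31+640)%997=788 h(374,374)=(374*31+374)%997=4 -> [788, 4]
L3: h(788,4)=(788*31+4)%997=504 -> [504]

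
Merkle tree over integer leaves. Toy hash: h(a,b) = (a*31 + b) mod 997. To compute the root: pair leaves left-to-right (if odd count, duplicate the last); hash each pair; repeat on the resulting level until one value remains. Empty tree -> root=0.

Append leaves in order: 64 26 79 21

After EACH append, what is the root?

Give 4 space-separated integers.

Answer: 64 16 33 972

Derivation:
After append 64 (leaves=[64]):
  L0: [64]
  root=64
After append 26 (leaves=[64, 26]):
  L0: [64, 26]
  L1: h(64,26)=(64*31+26)%997=16 -> [16]
  root=16
After append 79 (leaves=[64, 26, 79]):
  L0: [64, 26, 79]
  L1: h(64,26)=(64*31+26)%997=16 h(79,79)=(79*31+79)%997=534 -> [16, 534]
  L2: h(16,534)=(16*31+534)%997=33 -> [33]
  root=33
After append 21 (leaves=[64, 26, 79, 21]):
  L0: [64, 26, 79, 21]
  L1: h(64,26)=(64*31+26)%997=16 h(79,21)=(79*31+21)%997=476 -> [16, 476]
  L2: h(16,476)=(16*31+476)%997=972 -> [972]
  root=972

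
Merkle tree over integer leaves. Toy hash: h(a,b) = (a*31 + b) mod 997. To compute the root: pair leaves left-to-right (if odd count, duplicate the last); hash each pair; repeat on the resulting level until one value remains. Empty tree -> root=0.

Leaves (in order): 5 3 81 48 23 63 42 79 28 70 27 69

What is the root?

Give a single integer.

Answer: 35

Derivation:
L0: [5, 3, 81, 48, 23, 63, 42, 79, 28, 70, 27, 69]
L1: h(5,3)=(5*31+3)%997=158 h(81,48)=(81*31+48)%997=565 h(23,63)=(23*31+63)%997=776 h(42,79)=(42*31+79)%997=384 h(28,70)=(28*31+70)%997=938 h(27,69)=(27*31+69)%997=906 -> [158, 565, 776, 384, 938, 906]
L2: h(158,565)=(158*31+565)%997=478 h(776,384)=(776*31+384)%997=512 h(938,906)=(938*31+906)%997=74 -> [478, 512, 74]
L3: h(478,512)=(478*31+512)%997=375 h(74,74)=(74*31+74)%997=374 -> [375, 374]
L4: h(375,374)=(375*31+374)%997=35 -> [35]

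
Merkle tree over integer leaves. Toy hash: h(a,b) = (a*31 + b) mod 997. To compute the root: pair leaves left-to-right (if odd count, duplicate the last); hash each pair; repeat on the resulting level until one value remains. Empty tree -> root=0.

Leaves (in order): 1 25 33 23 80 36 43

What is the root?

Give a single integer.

L0: [1, 25, 33, 23, 80, 36, 43]
L1: h(1,25)=(1*31+25)%997=56 h(33,23)=(33*31+23)%997=49 h(80,36)=(80*31+36)%997=522 h(43,43)=(43*31+43)%997=379 -> [56, 49, 522, 379]
L2: h(56,49)=(56*31+49)%997=788 h(522,379)=(522*31+379)%997=609 -> [788, 609]
L3: h(788,609)=(788*31+609)%997=112 -> [112]

Answer: 112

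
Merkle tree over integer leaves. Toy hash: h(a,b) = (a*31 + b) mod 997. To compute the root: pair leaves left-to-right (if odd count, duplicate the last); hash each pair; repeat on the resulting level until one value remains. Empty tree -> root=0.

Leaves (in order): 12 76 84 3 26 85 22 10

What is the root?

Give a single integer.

L0: [12, 76, 84, 3, 26, 85, 22, 10]
L1: h(12,76)=(12*31+76)%997=448 h(84,3)=(84*31+3)%997=613 h(26,85)=(26*31+85)%997=891 h(22,10)=(22*31+10)%997=692 -> [448, 613, 891, 692]
L2: h(448,613)=(448*31+613)%997=543 h(891,692)=(891*31+692)%997=397 -> [543, 397]
L3: h(543,397)=(543*31+397)%997=281 -> [281]

Answer: 281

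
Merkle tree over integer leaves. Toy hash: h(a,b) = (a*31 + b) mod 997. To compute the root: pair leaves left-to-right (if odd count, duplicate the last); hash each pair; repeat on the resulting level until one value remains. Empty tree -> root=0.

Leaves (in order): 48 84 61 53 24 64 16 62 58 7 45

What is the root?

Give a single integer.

L0: [48, 84, 61, 53, 24, 64, 16, 62, 58, 7, 45]
L1: h(48,84)=(48*31+84)%997=575 h(61,53)=(61*31+53)%997=947 h(24,64)=(24*31+64)%997=808 h(16,62)=(16*31+62)%997=558 h(58,7)=(58*31+7)%997=808 h(45,45)=(45*31+45)%997=443 -> [575, 947, 808, 558, 808, 443]
L2: h(575,947)=(575*31+947)%997=826 h(808,558)=(808*31+558)%997=681 h(808,443)=(808*31+443)%997=566 -> [826, 681, 566]
L3: h(826,681)=(826*31+681)%997=365 h(566,566)=(566*31+566)%997=166 -> [365, 166]
L4: h(365,166)=(365*31+166)%997=514 -> [514]

Answer: 514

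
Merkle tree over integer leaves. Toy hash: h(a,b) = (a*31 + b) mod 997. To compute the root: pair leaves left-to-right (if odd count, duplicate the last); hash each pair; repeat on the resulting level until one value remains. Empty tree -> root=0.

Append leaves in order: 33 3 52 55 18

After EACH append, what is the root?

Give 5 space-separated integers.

After append 33 (leaves=[33]):
  L0: [33]
  root=33
After append 3 (leaves=[33, 3]):
  L0: [33, 3]
  L1: h(33,3)=(33*31+3)%997=29 -> [29]
  root=29
After append 52 (leaves=[33, 3, 52]):
  L0: [33, 3, 52]
  L1: h(33,3)=(33*31+3)%997=29 h(52,52)=(52*31+52)%997=667 -> [29, 667]
  L2: h(29,667)=(29*31+667)%997=569 -> [569]
  root=569
After append 55 (leaves=[33, 3, 52, 55]):
  L0: [33, 3, 52, 55]
  L1: h(33,3)=(33*31+3)%997=29 h(52,55)=(52*31+55)%997=670 -> [29, 670]
  L2: h(29,670)=(29*31+670)%997=572 -> [572]
  root=572
After append 18 (leaves=[33, 3, 52, 55, 18]):
  L0: [33, 3, 52, 55, 18]
  L1: h(33,3)=(33*31+3)%997=29 h(52,55)=(52*31+55)%997=670 h(18,18)=(18*31+18)%997=576 -> [29, 670, 576]
  L2: h(29,670)=(29*31+670)%997=572 h(576,576)=(576*31+576)%997=486 -> [572, 486]
  L3: h(572,486)=(572*31+486)%997=272 -> [272]
  root=272

Answer: 33 29 569 572 272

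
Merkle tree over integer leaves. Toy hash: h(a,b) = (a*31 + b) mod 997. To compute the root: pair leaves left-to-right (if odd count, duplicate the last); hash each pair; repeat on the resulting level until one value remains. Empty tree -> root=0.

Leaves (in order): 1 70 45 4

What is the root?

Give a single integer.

L0: [1, 70, 45, 4]
L1: h(1,70)=(1*31+70)%997=101 h(45,4)=(45*31+4)%997=402 -> [101, 402]
L2: h(101,402)=(101*31+402)%997=542 -> [542]

Answer: 542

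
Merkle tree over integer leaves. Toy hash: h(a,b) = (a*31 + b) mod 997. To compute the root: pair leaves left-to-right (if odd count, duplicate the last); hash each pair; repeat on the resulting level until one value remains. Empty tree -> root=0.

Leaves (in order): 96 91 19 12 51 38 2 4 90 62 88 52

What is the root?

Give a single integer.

Answer: 743

Derivation:
L0: [96, 91, 19, 12, 51, 38, 2, 4, 90, 62, 88, 52]
L1: h(96,91)=(96*31+91)%997=76 h(19,12)=(19*31+12)%997=601 h(51,38)=(51*31+38)%997=622 h(2,4)=(2*31+4)%997=66 h(90,62)=(90*31+62)%997=858 h(88,52)=(88*31+52)%997=786 -> [76, 601, 622, 66, 858, 786]
L2: h(76,601)=(76*31+601)%997=963 h(622,66)=(622*31+66)%997=405 h(858,786)=(858*31+786)%997=465 -> [963, 405, 465]
L3: h(963,405)=(963*31+405)%997=348 h(465,465)=(465*31+465)%997=922 -> [348, 922]
L4: h(348,922)=(348*31+922)%997=743 -> [743]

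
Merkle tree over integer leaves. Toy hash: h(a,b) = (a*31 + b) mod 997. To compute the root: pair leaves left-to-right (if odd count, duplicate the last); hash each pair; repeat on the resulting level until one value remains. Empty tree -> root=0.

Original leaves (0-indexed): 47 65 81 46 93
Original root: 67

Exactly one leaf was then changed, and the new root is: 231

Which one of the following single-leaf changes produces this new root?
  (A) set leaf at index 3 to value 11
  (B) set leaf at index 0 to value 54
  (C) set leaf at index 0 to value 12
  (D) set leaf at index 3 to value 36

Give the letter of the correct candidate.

Original leaves: [47, 65, 81, 46, 93]
Target new root: 231
Try each candidate change and compute the resulting root:
Candidate A: set leaf[3] = 11 -> leaves = [47, 65, 81, 11, 93]
  L0: [47, 65, 81, 11, 93]
  L1: h(47,65)=(47*31+65)%997=525 h(81,11)=(81*31+11)%997=528 h(93,93)=(93*31+93)%997=982 -> [525, 528, 982]
  L2: h(525,528)=(525*31+528)%997=851 h(982,982)=(982*31+982)%997=517 -> [851, 517]
  L3: h(851,517)=(851*31+517)%997=976 -> [976]
  root = 976 != target 231
Candidate B: set leaf[0] = 54 -> leaves = [54, 65, 81, 46, 93]
  L0: [54, 65, 81, 46, 93]
  L1: h(54,65)=(54*31+65)%997=742 h(81,46)=(81*31+46)%997=563 h(93,93)=(93*31+93)%997=982 -> [742, 563, 982]
  L2: h(742,563)=(742*31+563)%997=634 h(982,982)=(982*31+982)%997=517 -> [634, 517]
  L3: h(634,517)=(634*31+517)%997=231 -> [231]
  root = 231 == target 231  ** MATCH **
Candidate C: set leaf[0] = 12 -> leaves = [12, 65, 81, 46, 93]
  L0: [12, 65, 81, 46, 93]
  L1: h(12,65)=(12*31+65)%997=437 h(81,46)=(81*31+46)%997=563 h(93,93)=(93*31+93)%997=982 -> [437, 563, 982]
  L2: h(437,563)=(437*31+563)%997=152 h(982,982)=(982*31+982)%997=517 -> [152, 517]
  L3: h(152,517)=(152*31+517)%997=244 -> [244]
  root = 244 != target 231
Candidate D: set leaf[3] = 36 -> leaves = [47, 65, 81, 36, 93]
  L0: [47, 65, 81, 36, 93]
  L1: h(47,65)=(47*31+65)%997=525 h(81,36)=(81*31+36)%997=553 h(93,93)=(93*31+93)%997=982 -> [525, 553, 982]
  L2: h(525,553)=(525*31+553)%997=876 h(982,982)=(982*31+982)%997=517 -> [876, 517]
  L3: h(876,517)=(876*31+517)%997=754 -> [754]
  root = 754 != target 231
Candidate B produces the target root.

Answer: B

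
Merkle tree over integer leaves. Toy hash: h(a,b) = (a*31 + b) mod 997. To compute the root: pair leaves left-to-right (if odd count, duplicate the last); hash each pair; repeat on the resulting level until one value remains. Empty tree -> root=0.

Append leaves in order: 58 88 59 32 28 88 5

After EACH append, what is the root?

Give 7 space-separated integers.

Answer: 58 889 534 507 521 447 648

Derivation:
After append 58 (leaves=[58]):
  L0: [58]
  root=58
After append 88 (leaves=[58, 88]):
  L0: [58, 88]
  L1: h(58,88)=(58*31+88)%997=889 -> [889]
  root=889
After append 59 (leaves=[58, 88, 59]):
  L0: [58, 88, 59]
  L1: h(58,88)=(58*31+88)%997=889 h(59,59)=(59*31+59)%997=891 -> [889, 891]
  L2: h(889,891)=(889*31+891)%997=534 -> [534]
  root=534
After append 32 (leaves=[58, 88, 59, 32]):
  L0: [58, 88, 59, 32]
  L1: h(58,88)=(58*31+88)%997=889 h(59,32)=(59*31+32)%997=864 -> [889, 864]
  L2: h(889,864)=(889*31+864)%997=507 -> [507]
  root=507
After append 28 (leaves=[58, 88, 59, 32, 28]):
  L0: [58, 88, 59, 32, 28]
  L1: h(58,88)=(58*31+88)%997=889 h(59,32)=(59*31+32)%997=864 h(28,28)=(28*31+28)%997=896 -> [889, 864, 896]
  L2: h(889,864)=(889*31+864)%997=507 h(896,896)=(896*31+896)%997=756 -> [507, 756]
  L3: h(507,756)=(507*31+756)%997=521 -> [521]
  root=521
After append 88 (leaves=[58, 88, 59, 32, 28, 88]):
  L0: [58, 88, 59, 32, 28, 88]
  L1: h(58,88)=(58*31+88)%997=889 h(59,32)=(59*31+32)%997=864 h(28,88)=(28*31+88)%997=956 -> [889, 864, 956]
  L2: h(889,864)=(889*31+864)%997=507 h(956,956)=(956*31+956)%997=682 -> [507, 682]
  L3: h(507,682)=(507*31+682)%997=447 -> [447]
  root=447
After append 5 (leaves=[58, 88, 59, 32, 28, 88, 5]):
  L0: [58, 88, 59, 32, 28, 88, 5]
  L1: h(58,88)=(58*31+88)%997=889 h(59,32)=(59*31+32)%997=864 h(28,88)=(28*31+88)%997=956 h(5,5)=(5*31+5)%997=160 -> [889, 864, 956, 160]
  L2: h(889,864)=(889*31+864)%997=507 h(956,160)=(956*31+160)%997=883 -> [507, 883]
  L3: h(507,883)=(507*31+883)%997=648 -> [648]
  root=648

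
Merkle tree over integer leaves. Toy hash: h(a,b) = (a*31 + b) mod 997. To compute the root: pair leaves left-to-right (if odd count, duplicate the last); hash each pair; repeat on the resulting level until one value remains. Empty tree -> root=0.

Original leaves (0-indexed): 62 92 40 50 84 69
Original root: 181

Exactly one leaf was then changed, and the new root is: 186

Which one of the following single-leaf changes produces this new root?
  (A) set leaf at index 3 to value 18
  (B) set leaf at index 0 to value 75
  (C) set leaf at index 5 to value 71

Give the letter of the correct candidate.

Answer: A

Derivation:
Original leaves: [62, 92, 40, 50, 84, 69]
Target new root: 186
Try each candidate change and compute the resulting root:
Candidate A: set leaf[3] = 18 -> leaves = [62, 92, 40, 18, 84, 69]
  L0: [62, 92, 40, 18, 84, 69]
  L1: h(62,92)=(62*31+92)%997=20 h(40,18)=(40*31+18)%997=261 h(84,69)=(84*31+69)%997=679 -> [20, 261, 679]
  L2: h(20,261)=(20*31+261)%997=881 h(679,679)=(679*31+679)%997=791 -> [881, 791]
  L3: h(881,791)=(881*31+791)%997=186 -> [186]
  root = 186 == target 186  ** MATCH **
Candidate B: set leaf[0] = 75 -> leaves = [75, 92, 40, 50, 84, 69]
  L0: [75, 92, 40, 50, 84, 69]
  L1: h(75,92)=(75*31+92)%997=423 h(40,50)=(40*31+50)%997=293 h(84,69)=(84*31+69)%997=679 -> [423, 293, 679]
  L2: h(423,293)=(423*31+293)%997=445 h(679,679)=(679*31+679)%997=791 -> [445, 791]
  L3: h(445,791)=(445*31+791)%997=628 -> [628]
  root = 628 != target 186
Candidate C: set leaf[5] = 71 -> leaves = [62, 92, 40, 50, 84, 71]
  L0: [62, 92, 40, 50, 84, 71]
  L1: h(62,92)=(62*31+92)%997=20 h(40,50)=(40*31+50)%997=293 h(84,71)=(84*31+71)%997=681 -> [20, 293, 681]
  L2: h(20,293)=(20*31+293)%997=913 h(681,681)=(681*31+681)%997=855 -> [913, 855]
  L3: h(913,855)=(913*31+855)%997=245 -> [245]
  root = 245 != target 186
Candidate A produces the target root.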